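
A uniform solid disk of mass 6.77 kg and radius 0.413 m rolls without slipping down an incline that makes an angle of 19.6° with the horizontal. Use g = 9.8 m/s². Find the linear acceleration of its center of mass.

a ≈ 2.19 m/s²

Translation along the incline: Mg sinθ − f = Ma.
Rotation about the center: fR = Iα with I = ½MR². No-slip gives a = αR, so f = (I/R²)a = (1/2)M a.
Substituting: Mg sinθ = (1 + 0.5000)Ma, so a = g sinθ/(1 + 0.5000) = (9.8) sin 19.6° / 1.500 = 2.192 m/s².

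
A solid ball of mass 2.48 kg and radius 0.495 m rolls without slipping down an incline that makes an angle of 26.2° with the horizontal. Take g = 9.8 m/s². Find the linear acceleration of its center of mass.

Translation along the incline: Mg sinθ − f = Ma.
Rotation about the center: fR = Iα with I = (2/5)MR². No-slip gives a = αR, so f = (I/R²)a = (2/5)M a.
Substituting: Mg sinθ = (1 + 0.4000)Ma, so a = g sinθ/(1 + 0.4000) = (9.8) sin 26.2° / 1.400 = 3.091 m/s².

a ≈ 3.09 m/s²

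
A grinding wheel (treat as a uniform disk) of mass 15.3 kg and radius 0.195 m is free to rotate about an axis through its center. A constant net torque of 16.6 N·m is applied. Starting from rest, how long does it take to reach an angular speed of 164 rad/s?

I = ½MR² = (1/2)(15.3)(0.195)² = 0.2909 kg·m².
α = τ/I = 16.6/0.2909 = 57.07 rad/s².
ω = αt ⇒ t = ω/α = 164/57.07 = 2.874 s.

t ≈ 2.87 s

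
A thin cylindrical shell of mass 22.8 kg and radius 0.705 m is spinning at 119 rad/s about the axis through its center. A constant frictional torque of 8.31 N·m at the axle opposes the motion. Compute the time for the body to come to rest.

I = MR² = (22.8)(0.705)² = 11.33 kg·m².
The net torque has magnitude 8.31 N·m, opposing ω.
|α| = τ/I = 8.310/11.33 = 0.7333 rad/s² (deceleration).
0 = ω₀ − |α|t ⇒ t = ω₀/|α| = 119/0.7333 = 162.3 s.

t ≈ 162 s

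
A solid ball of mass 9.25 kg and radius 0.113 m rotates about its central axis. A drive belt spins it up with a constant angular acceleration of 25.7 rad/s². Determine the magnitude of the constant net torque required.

τ ≈ 1.21 N·m

I = (2/5)MR² = (2/5)(9.25)(0.113)² = 0.04725 kg·m².
τ = Iα = (0.04725)(25.70) = 1.214 N·m.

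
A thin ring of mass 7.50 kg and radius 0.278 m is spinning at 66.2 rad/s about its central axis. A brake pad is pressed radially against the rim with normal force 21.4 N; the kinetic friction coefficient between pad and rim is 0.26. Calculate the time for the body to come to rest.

I = MR² = (7.50)(0.278)² = 0.5796 kg·m².
Friction force f = μN = (0.26)(21.4) = 5.564 N at the rim; torque magnitude τ = fR = 1.547 N·m, opposing ω.
|α| = τ/I = 1.547/0.5796 = 2.669 rad/s² (deceleration).
0 = ω₀ − |α|t ⇒ t = ω₀/|α| = 66.2/2.669 = 24.81 s.

t ≈ 24.8 s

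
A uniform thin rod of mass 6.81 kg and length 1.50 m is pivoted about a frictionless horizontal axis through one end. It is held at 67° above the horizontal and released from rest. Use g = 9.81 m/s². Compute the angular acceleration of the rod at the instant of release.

About the pivot, I = (1/3)ML² = (1/3)(6.81)(1.50)² = 5.107 kg·m².
The weight acts at the center, a distance L/2 = 0.7500 m from the pivot; τ = Mg(L/2) cos 67° = 19.58 N·m.
α = τ/I = 19.58/5.107 = 3.833 rad/s².
(Equivalently α = (3g/(2L)) cos 67° = 3.833 rad/s².)

α ≈ 3.83 rad/s²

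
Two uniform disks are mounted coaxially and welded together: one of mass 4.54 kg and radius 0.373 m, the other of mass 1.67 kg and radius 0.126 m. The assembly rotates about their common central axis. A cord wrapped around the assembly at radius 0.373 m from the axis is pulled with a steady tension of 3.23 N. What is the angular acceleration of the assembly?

I = ½M₁R₁² + ½M₂R₂² = ½(4.54)(0.373)² + ½(1.67)(0.126)² = 0.3291 kg·m².
τ = F r = (3.23)(0.373) = 1.205 N·m.
α = τ/I = 1.205/0.3291 = 3.661 rad/s².

α ≈ 3.66 rad/s²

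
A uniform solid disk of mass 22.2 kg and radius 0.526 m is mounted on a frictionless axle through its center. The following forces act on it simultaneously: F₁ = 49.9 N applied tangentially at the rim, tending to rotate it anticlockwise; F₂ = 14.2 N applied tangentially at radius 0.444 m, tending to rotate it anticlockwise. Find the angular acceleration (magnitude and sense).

α ≈ 10.6 rad/s², anticlockwise

I = ½MR² = (1/2)(22.2)(0.526)² = 3.071 kg·m².
Taking anticlockwise as positive: τ₁ = +(49.9)(0.526) = +26.25 N·m; τ₂ = +(14.2)(0.444) = +6.305 N·m.
Net torque τ = 32.55 N·m.
α = τ/I = 32.55/3.071 = 10.60 rad/s².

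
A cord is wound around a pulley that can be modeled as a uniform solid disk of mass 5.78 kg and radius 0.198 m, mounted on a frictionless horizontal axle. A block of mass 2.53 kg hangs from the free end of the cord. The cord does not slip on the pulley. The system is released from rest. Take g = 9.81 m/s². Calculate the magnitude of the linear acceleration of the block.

a ≈ 4.58 m/s²

I = ½MR² = (1/2)(5.78)(0.198)² = 0.1133 kg·m².
Block: mg − T = ma. Pulley: TR = Iα. No-slip: a = αR, so T = (I/R²)a = 2.890·a.
Then mg = (m + 2.890)a, so a = (2.53)(9.81)/(2.53 + 2.890) = 4.579 m/s².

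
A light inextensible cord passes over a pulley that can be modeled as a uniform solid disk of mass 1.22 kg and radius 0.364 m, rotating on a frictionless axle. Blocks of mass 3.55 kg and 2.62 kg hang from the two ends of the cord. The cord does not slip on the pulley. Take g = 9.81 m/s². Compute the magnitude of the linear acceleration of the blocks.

a ≈ 1.35 m/s²

I = ½MR² = (1/2)(1.22)(0.364)² = 0.08082 kg·m².
Heavier block: m₁g − T₁ = m₁a. Lighter block: T₂ − m₂g = m₂a.
Pulley: (T₁ − T₂)R = Iα = I(a/R), so T₁ − T₂ = (I/R²)a = (1/2)M_p a = 0.6100·a.
Adding the three: (m₁ − m₂)g = (m₁ + m₂ + 0.6100)a, so a = (3.55 − 2.62)(9.81)/(3.55 + 2.62 + 0.6100) = 1.346 m/s².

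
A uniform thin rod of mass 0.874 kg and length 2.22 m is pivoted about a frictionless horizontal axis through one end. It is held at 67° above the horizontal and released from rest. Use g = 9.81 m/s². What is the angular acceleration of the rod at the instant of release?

α ≈ 2.59 rad/s²

About the pivot, I = (1/3)ML² = (1/3)(0.874)(2.22)² = 1.436 kg·m².
The weight acts at the center, a distance L/2 = 1.110 m from the pivot; τ = Mg(L/2) cos 67° = 3.719 N·m.
α = τ/I = 3.719/1.436 = 2.590 rad/s².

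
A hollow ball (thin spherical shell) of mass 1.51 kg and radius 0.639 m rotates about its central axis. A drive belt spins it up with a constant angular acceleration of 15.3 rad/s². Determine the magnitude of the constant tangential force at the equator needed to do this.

I = (2/3)MR² = (2/3)(1.51)(0.639)² = 0.4110 kg·m².
The required torque is τ = Iα = (0.4110)(15.30) = 6.289 N·m.
A tangential force at the equator gives τ = FR, so F = τ/R = 6.289/0.639 = 9.842 N.

F ≈ 9.84 N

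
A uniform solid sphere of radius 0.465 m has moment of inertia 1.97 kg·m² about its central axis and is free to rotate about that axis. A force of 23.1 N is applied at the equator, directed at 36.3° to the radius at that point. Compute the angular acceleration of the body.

α ≈ 3.23 rad/s²

Only the tangential component produces torque: τ = F R sinθ = (23.1)(0.465) sin 36.3° = 6.359 N·m.
From τ = Iα: α = 6.359/1.970 = 3.228 rad/s².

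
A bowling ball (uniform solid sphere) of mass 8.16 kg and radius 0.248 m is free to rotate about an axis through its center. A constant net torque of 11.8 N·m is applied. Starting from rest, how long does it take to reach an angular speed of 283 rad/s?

I = (2/5)MR² = (2/5)(8.16)(0.248)² = 0.2007 kg·m².
α = τ/I = 11.8/0.2007 = 58.78 rad/s².
ω = αt ⇒ t = ω/α = 283/58.78 = 4.815 s.

t ≈ 4.81 s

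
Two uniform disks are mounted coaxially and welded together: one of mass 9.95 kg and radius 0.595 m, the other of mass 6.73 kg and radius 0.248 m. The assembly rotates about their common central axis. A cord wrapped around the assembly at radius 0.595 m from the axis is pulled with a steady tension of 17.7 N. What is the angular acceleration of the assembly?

I = ½M₁R₁² + ½M₂R₂² = ½(9.95)(0.595)² + ½(6.73)(0.248)² = 1.968 kg·m².
τ = F r = (17.7)(0.595) = 10.53 N·m.
α = τ/I = 10.53/1.968 = 5.351 rad/s².

α ≈ 5.35 rad/s²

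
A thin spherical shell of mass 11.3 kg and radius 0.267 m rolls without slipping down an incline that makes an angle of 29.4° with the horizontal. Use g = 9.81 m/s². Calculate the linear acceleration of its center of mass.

a ≈ 2.89 m/s²

Translation along the incline: Mg sinθ − f = Ma.
Rotation about the center: fR = Iα with I = (2/3)MR². No-slip gives a = αR, so f = (I/R²)a = (2/3)M a.
Substituting: Mg sinθ = (1 + 0.6667)Ma, so a = g sinθ/(1 + 0.6667) = (9.81) sin 29.4° / 1.667 = 2.889 m/s².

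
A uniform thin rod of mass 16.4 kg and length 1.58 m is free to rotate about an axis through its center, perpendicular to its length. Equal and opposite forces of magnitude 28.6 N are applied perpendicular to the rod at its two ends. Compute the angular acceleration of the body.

α ≈ 13.2 rad/s²

I = (1/12)ML² = (1/12)(16.4)(1.58)² = 3.412 kg·m².
The couple gives τ = F·(L/2) + F·(L/2) = F L = (28.6)(1.58) = 45.19 N·m.
From τ = Iα: α = 45.19/3.412 = 13.24 rad/s².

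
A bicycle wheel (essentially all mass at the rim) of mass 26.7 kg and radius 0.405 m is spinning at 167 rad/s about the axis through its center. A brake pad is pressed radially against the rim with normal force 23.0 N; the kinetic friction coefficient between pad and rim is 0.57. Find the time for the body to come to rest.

I = MR² = (26.7)(0.405)² = 4.379 kg·m².
Friction force f = μN = (0.57)(23.0) = 13.11 N at the rim; torque magnitude τ = fR = 5.310 N·m, opposing ω.
|α| = τ/I = 5.310/4.379 = 1.212 rad/s² (deceleration).
0 = ω₀ − |α|t ⇒ t = ω₀/|α| = 167/1.212 = 137.7 s.

t ≈ 138 s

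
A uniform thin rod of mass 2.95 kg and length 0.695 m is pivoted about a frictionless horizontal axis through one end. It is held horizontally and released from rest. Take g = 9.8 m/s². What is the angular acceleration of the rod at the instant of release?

α ≈ 21.2 rad/s²

About the pivot, I = (1/3)ML² = (1/3)(2.95)(0.695)² = 0.4750 kg·m².
The weight acts at the center, a distance L/2 = 0.3475 m from the pivot; τ = Mg(L/2) = 10.05 N·m.
α = τ/I = 10.05/0.4750 = 21.15 rad/s².
(Equivalently α = (3g/(2L)) = 21.15 rad/s².)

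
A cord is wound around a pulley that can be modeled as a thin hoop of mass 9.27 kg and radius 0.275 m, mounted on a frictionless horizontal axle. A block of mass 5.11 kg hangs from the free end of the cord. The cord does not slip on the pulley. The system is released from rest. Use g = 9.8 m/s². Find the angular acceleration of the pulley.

α ≈ 12.7 rad/s²

I = MR² = (9.27)(0.275)² = 0.7010 kg·m².
Block: mg − T = ma. Pulley: TR = Iα. No-slip: a = αR, so T = (I/R²)a = 9.270·a.
Then mg = (m + 9.270)a, so a = (5.11)(9.8)/(5.11 + 9.270) = 3.482 m/s².
α = a/R = 3.482/0.275 = 12.66 rad/s².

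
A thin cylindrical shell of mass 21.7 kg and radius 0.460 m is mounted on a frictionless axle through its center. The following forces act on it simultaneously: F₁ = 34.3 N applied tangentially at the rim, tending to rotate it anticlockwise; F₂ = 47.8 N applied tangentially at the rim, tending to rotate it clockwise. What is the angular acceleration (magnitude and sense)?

I = MR² = (21.7)(0.460)² = 4.592 kg·m².
Taking anticlockwise as positive: τ₁ = +(34.3)(0.460) = +15.78 N·m; τ₂ = −(47.8)(0.460) = −21.99 N·m.
Net torque τ = -6.210 N·m.
α = τ/I = -6.210/4.592 = -1.352 rad/s².

α ≈ 1.35 rad/s², clockwise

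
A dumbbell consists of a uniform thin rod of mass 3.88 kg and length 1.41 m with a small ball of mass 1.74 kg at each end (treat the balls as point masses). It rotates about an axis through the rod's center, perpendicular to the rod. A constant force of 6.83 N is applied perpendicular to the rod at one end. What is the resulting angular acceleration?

α ≈ 2.03 rad/s²

I_rod = (1/12)ML² = (1/12)(3.88)(1.41)² = 0.6428 kg·m².
I_balls = 2·m·(L/2)² = 2(1.74)(0.7050)² = 1.730 kg·m².
Total I = 2.372 kg·m².
τ = F·(L/2) = (6.83)(0.705) = 4.815 N·m.
α = τ/I = 4.815/2.372 = 2.030 rad/s².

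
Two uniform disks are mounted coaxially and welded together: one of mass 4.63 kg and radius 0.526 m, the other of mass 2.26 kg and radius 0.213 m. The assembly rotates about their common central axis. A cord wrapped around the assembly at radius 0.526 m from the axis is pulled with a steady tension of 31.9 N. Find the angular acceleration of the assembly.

α ≈ 24.3 rad/s²

I = ½M₁R₁² + ½M₂R₂² = ½(4.63)(0.526)² + ½(2.26)(0.213)² = 0.6918 kg·m².
τ = F r = (31.9)(0.526) = 16.78 N·m.
α = τ/I = 16.78/0.6918 = 24.26 rad/s².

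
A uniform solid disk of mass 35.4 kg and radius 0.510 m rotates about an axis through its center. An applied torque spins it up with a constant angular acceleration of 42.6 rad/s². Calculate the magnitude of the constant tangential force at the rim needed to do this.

I = ½MR² = (1/2)(35.4)(0.510)² = 4.604 kg·m².
The required torque is τ = Iα = (4.604)(42.60) = 196.1 N·m.
A tangential force at the rim gives τ = FR, so F = τ/R = 196.1/0.510 = 384.6 N.

F ≈ 385 N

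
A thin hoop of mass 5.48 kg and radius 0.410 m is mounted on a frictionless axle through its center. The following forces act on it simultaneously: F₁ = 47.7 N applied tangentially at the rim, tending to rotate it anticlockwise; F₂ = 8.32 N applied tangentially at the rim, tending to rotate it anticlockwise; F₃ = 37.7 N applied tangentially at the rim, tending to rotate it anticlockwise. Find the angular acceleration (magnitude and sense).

α ≈ 41.7 rad/s², anticlockwise

I = MR² = (5.48)(0.410)² = 0.9212 kg·m².
Taking anticlockwise as positive: τ₁ = +(47.7)(0.410) = +19.56 N·m; τ₂ = +(8.32)(0.410) = +3.411 N·m; τ₃ = +(37.7)(0.410) = +15.46 N·m.
Net torque τ = 38.43 N·m.
α = τ/I = 38.43/0.9212 = 41.71 rad/s².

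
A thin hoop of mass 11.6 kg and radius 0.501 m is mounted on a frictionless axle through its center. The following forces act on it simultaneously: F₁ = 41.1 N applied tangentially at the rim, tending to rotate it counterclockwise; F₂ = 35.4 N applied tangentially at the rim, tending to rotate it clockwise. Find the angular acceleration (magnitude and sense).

I = MR² = (11.6)(0.501)² = 2.912 kg·m².
Taking counterclockwise as positive: τ₁ = +(41.1)(0.501) = +20.59 N·m; τ₂ = −(35.4)(0.501) = −17.74 N·m.
Net torque τ = 2.856 N·m.
α = τ/I = 2.856/2.912 = 0.9808 rad/s².

α ≈ 0.981 rad/s², counterclockwise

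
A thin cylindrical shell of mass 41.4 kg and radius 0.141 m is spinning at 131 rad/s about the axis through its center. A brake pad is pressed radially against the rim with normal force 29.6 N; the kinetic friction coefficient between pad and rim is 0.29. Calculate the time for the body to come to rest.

t ≈ 89.1 s

I = MR² = (41.4)(0.141)² = 0.8231 kg·m².
Friction force f = μN = (0.29)(29.6) = 8.584 N at the rim; torque magnitude τ = fR = 1.210 N·m, opposing ω.
|α| = τ/I = 1.210/0.8231 = 1.471 rad/s² (deceleration).
0 = ω₀ − |α|t ⇒ t = ω₀/|α| = 131/1.471 = 89.08 s.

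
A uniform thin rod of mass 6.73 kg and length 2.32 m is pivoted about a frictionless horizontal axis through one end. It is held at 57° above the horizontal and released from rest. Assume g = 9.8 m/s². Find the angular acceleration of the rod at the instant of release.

α ≈ 3.45 rad/s²

About the pivot, I = (1/3)ML² = (1/3)(6.73)(2.32)² = 12.07 kg·m².
The weight acts at the center, a distance L/2 = 1.160 m from the pivot; τ = Mg(L/2) cos 57° = 41.67 N·m.
α = τ/I = 41.67/12.07 = 3.451 rad/s².
(Equivalently α = (3g/(2L)) cos 57° = 3.451 rad/s².)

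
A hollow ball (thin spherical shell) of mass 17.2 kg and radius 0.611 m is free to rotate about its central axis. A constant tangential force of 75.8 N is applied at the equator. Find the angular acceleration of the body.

I = (2/3)MR² = (2/3)(17.2)(0.611)² = 4.281 kg·m².
τ = F R = (75.8)(0.611) = 46.31 N·m.
From τ = Iα: α = 46.31/4.281 = 10.82 rad/s².

α ≈ 10.8 rad/s²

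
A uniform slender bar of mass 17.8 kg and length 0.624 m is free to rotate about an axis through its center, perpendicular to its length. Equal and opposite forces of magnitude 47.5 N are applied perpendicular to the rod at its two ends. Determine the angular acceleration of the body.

α ≈ 51.3 rad/s²

I = (1/12)ML² = (1/12)(17.8)(0.624)² = 0.5776 kg·m².
The couple gives τ = F·(L/2) + F·(L/2) = F L = (47.5)(0.624) = 29.64 N·m.
Newton's second law for rotation, τ = Iα, gives α = τ/I = 29.64/0.5776 = 51.32 rad/s².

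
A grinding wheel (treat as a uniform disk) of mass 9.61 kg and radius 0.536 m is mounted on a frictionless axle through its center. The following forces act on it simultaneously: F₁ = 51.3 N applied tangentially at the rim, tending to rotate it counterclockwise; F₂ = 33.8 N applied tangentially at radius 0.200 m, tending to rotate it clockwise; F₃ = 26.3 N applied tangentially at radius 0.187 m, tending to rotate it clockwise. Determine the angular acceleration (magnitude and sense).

I = ½MR² = (1/2)(9.61)(0.536)² = 1.380 kg·m².
Taking counterclockwise as positive: τ₁ = +(51.3)(0.536) = +27.50 N·m; τ₂ = −(33.8)(0.200) = −6.760 N·m; τ₃ = −(26.3)(0.187) = −4.918 N·m.
Net torque τ = 15.82 N·m.
α = τ/I = 15.82/1.380 = 11.46 rad/s².

α ≈ 11.5 rad/s², counterclockwise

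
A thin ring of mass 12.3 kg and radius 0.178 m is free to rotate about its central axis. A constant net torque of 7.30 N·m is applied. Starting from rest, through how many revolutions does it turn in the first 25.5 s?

I = MR² = (12.3)(0.178)² = 0.3897 kg·m².
α = τ/I = 7.30/0.3897 = 18.73 rad/s².
θ = ½αt² = ½(18.73)(25.5)² = 6090 rad.
Revolutions = θ/(2π) = 969.3.

≈ 969 revolutions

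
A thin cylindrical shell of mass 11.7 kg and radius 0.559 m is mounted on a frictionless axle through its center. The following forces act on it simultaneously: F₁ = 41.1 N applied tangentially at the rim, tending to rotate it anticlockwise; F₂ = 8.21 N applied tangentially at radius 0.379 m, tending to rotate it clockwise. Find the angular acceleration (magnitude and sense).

I = MR² = (11.7)(0.559)² = 3.656 kg·m².
Taking anticlockwise as positive: τ₁ = +(41.1)(0.559) = +22.97 N·m; τ₂ = −(8.21)(0.379) = −3.112 N·m.
Net torque τ = 19.86 N·m.
α = τ/I = 19.86/3.656 = 5.433 rad/s².

α ≈ 5.43 rad/s², anticlockwise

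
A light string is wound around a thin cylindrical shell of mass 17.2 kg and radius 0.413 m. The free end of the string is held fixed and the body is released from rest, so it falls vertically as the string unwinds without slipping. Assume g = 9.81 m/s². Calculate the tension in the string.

Translation: Mg − T = Ma. Rotation about the center: TR = Iα with I = MR².
With a = αR: T = (I/R²)a = M a, so Mg = (1 + 1.000)Ma.
a = g/(1 + 1.000) = 9.81/2.000 = 4.905 m/s².
T = 1.000·M·a = (1.000)(17.2)(4.905) = 84.37 N.

T ≈ 84.4 N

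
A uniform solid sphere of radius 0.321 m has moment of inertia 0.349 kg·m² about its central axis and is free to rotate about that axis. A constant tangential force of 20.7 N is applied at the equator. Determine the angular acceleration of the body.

τ = F R = (20.7)(0.321) = 6.645 N·m.
Newton's second law for rotation, τ = Iα, gives α = τ/I = 6.645/0.3490 = 19.04 rad/s².

α ≈ 19.0 rad/s²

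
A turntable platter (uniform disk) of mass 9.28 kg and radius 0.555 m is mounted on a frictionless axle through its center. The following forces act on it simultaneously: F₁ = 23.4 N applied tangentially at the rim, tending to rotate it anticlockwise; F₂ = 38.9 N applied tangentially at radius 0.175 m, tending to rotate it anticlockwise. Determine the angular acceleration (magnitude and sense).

I = ½MR² = (1/2)(9.28)(0.555)² = 1.429 kg·m².
Taking anticlockwise as positive: τ₁ = +(23.4)(0.555) = +12.99 N·m; τ₂ = +(38.9)(0.175) = +6.807 N·m.
Net torque τ = 19.79 N·m.
α = τ/I = 19.79/1.429 = 13.85 rad/s².

α ≈ 13.8 rad/s², anticlockwise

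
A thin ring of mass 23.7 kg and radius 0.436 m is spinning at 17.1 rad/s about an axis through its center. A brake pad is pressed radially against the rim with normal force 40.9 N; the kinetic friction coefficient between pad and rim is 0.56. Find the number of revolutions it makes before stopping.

≈ 10.5 revolutions

I = MR² = (23.7)(0.436)² = 4.505 kg·m².
Friction force f = μN = (0.56)(40.9) = 22.90 N at the rim; torque magnitude τ = fR = 9.986 N·m, opposing ω.
|α| = τ/I = 9.986/4.505 = 2.217 rad/s² (deceleration).
ω² = ω₀² − 2|α|θ with ω = 0 ⇒ θ = ω₀²/(2|α|) = 65.96 rad = 10.50 rev.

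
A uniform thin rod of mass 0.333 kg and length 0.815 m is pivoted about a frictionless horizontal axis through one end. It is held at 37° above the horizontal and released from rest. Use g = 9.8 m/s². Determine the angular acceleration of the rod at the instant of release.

α ≈ 14.4 rad/s²

About the pivot, I = (1/3)ML² = (1/3)(0.333)(0.815)² = 0.07373 kg·m².
The weight acts at the center, a distance L/2 = 0.4075 m from the pivot; τ = Mg(L/2) cos 37° = 1.062 N·m.
α = τ/I = 1.062/0.07373 = 14.40 rad/s².
(Equivalently α = (3g/(2L)) cos 37° = 14.40 rad/s².)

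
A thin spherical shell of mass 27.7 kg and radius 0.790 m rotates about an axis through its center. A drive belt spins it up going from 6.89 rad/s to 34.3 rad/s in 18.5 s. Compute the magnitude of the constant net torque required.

τ ≈ 17.1 N·m

I = (2/3)MR² = (2/3)(27.7)(0.790)² = 11.53 kg·m².
α = Δω/Δt = (34.3 − 6.89)/18.5 = 1.482 rad/s².
τ = Iα = (11.53)(1.482) = 17.08 N·m.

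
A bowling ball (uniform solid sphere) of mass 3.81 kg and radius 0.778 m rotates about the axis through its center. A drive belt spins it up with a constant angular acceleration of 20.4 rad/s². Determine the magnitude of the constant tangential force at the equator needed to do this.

I = (2/5)MR² = (2/5)(3.81)(0.778)² = 0.9225 kg·m².
The required torque is τ = Iα = (0.9225)(20.40) = 18.82 N·m.
A tangential force at the equator gives τ = FR, so F = τ/R = 18.82/0.778 = 24.19 N.

F ≈ 24.2 N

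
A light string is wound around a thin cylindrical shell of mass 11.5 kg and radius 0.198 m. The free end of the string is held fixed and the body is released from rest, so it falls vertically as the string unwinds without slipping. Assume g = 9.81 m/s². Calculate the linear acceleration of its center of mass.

a ≈ 4.91 m/s²

Translation: Mg − T = Ma. Rotation about the center: TR = Iα with I = MR².
With a = αR: T = (I/R²)a = M a, so Mg = (1 + 1.000)Ma.
a = g/(1 + 1.000) = 9.81/2.000 = 4.905 m/s².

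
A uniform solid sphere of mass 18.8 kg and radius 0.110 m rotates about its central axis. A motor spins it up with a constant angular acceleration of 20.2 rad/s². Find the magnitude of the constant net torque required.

τ ≈ 1.84 N·m

I = (2/5)MR² = (2/5)(18.8)(0.110)² = 0.09099 kg·m².
τ = Iα = (0.09099)(20.20) = 1.838 N·m.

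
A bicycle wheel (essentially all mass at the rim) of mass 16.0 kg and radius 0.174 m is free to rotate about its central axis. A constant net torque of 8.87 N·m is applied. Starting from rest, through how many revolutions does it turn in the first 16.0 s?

≈ 373 revolutions

I = MR² = (16.0)(0.174)² = 0.4844 kg·m².
α = τ/I = 8.87/0.4844 = 18.31 rad/s².
θ = ½αt² = ½(18.31)(16.0)² = 2344 rad.
Revolutions = θ/(2π) = 373.0.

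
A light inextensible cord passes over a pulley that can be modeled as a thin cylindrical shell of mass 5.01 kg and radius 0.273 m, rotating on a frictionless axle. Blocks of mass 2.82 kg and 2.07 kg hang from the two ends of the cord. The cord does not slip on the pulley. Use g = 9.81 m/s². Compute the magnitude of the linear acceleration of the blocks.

I = MR² = (5.01)(0.273)² = 0.3734 kg·m².
Heavier block: m₁g − T₁ = m₁a. Lighter block: T₂ − m₂g = m₂a.
Pulley: (T₁ − T₂)R = Iα = I(a/R), so T₁ − T₂ = (I/R²)a = 1·M_p a = 5.010·a.
Adding the three: (m₁ − m₂)g = (m₁ + m₂ + 5.010)a, so a = (2.82 − 2.07)(9.81)/(2.82 + 2.07 + 5.010) = 0.7432 m/s².

a ≈ 0.743 m/s²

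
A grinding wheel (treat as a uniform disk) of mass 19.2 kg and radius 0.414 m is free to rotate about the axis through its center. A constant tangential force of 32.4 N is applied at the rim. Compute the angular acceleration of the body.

α ≈ 8.15 rad/s²

I = ½MR² = (1/2)(19.2)(0.414)² = 1.645 kg·m².
τ = F R = (32.4)(0.414) = 13.41 N·m.
Newton's second law for rotation, τ = Iα, gives α = τ/I = 13.41/1.645 = 8.152 rad/s².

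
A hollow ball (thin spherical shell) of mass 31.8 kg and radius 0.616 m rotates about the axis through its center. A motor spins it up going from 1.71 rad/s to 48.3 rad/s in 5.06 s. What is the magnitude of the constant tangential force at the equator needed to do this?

I = (2/3)MR² = (2/3)(31.8)(0.616)² = 8.044 kg·m².
α = Δω/Δt = (48.3 − 1.71)/5.06 = 9.208 rad/s².
The required torque is τ = Iα = (8.044)(9.208) = 74.07 N·m.
A tangential force at the equator gives τ = FR, so F = τ/R = 74.07/0.616 = 120.2 N.

F ≈ 120 N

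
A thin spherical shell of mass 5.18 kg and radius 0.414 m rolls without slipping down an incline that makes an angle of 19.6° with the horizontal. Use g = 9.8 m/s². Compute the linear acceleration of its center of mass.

Translation along the incline: Mg sinθ − f = Ma.
Rotation about the center: fR = Iα with I = (2/3)MR². No-slip gives a = αR, so f = (I/R²)a = (2/3)M a.
Substituting: Mg sinθ = (1 + 0.6667)Ma, so a = g sinθ/(1 + 0.6667) = (9.8) sin 19.6° / 1.667 = 1.972 m/s².

a ≈ 1.97 m/s²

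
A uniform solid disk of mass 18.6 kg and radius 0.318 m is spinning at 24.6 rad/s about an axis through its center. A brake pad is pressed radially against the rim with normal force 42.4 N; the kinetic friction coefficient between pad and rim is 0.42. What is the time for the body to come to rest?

t ≈ 4.09 s

I = ½MR² = (1/2)(18.6)(0.318)² = 0.9405 kg·m².
Friction force f = μN = (0.42)(42.4) = 17.81 N at the rim; torque magnitude τ = fR = 5.663 N·m, opposing ω.
|α| = τ/I = 5.663/0.9405 = 6.022 rad/s² (deceleration).
0 = ω₀ − |α|t ⇒ t = ω₀/|α| = 24.6/6.022 = 4.085 s.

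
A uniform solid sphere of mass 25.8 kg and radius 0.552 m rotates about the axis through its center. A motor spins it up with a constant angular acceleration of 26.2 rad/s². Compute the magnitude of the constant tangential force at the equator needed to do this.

I = (2/5)MR² = (2/5)(25.8)(0.552)² = 3.145 kg·m².
The required torque is τ = Iα = (3.145)(26.20) = 82.39 N·m.
A tangential force at the equator gives τ = FR, so F = τ/R = 82.39/0.552 = 149.3 N.

F ≈ 149 N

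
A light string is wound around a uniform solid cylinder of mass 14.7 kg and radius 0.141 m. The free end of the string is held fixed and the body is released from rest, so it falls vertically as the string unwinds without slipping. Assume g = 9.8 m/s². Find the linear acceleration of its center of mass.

a ≈ 6.53 m/s²

Translation: Mg − T = Ma. Rotation about the center: TR = Iα with I = ½MR².
With a = αR: T = (I/R²)a = (1/2)M a, so Mg = (1 + 0.5000)Ma.
a = g/(1 + 0.5000) = 9.8/1.500 = 6.533 m/s².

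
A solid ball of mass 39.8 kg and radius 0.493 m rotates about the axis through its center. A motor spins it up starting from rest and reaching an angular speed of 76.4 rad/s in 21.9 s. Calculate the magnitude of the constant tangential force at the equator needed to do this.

F ≈ 27.4 N

I = (2/5)MR² = (2/5)(39.8)(0.493)² = 3.869 kg·m².
α = Δω/Δt = (76.4 − 0)/21.9 = 3.489 rad/s².
The required torque is τ = Iα = (3.869)(3.489) = 13.50 N·m.
A tangential force at the equator gives τ = FR, so F = τ/R = 13.50/0.493 = 27.38 N.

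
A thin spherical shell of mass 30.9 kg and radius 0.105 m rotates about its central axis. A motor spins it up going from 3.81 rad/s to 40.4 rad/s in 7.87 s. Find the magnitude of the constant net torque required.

τ ≈ 1.06 N·m

I = (2/3)MR² = (2/3)(30.9)(0.105)² = 0.2271 kg·m².
α = Δω/Δt = (40.4 − 3.81)/7.87 = 4.649 rad/s².
τ = Iα = (0.2271)(4.649) = 1.056 N·m.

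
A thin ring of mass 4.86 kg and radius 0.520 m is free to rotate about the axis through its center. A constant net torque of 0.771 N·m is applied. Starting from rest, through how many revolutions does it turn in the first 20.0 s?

≈ 18.7 revolutions

I = MR² = (4.86)(0.520)² = 1.314 kg·m².
α = τ/I = 0.771/1.314 = 0.5867 rad/s².
θ = ½αt² = ½(0.5867)(20.0)² = 117.3 rad.
Revolutions = θ/(2π) = 18.68.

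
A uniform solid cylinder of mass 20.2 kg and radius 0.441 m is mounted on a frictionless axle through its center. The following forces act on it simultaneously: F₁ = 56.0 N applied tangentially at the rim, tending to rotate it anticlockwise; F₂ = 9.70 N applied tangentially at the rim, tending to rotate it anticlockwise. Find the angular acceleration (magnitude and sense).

I = ½MR² = (1/2)(20.2)(0.441)² = 1.964 kg·m².
Taking anticlockwise as positive: τ₁ = +(56.0)(0.441) = +24.70 N·m; τ₂ = +(9.70)(0.441) = +4.278 N·m.
Net torque τ = 28.97 N·m.
α = τ/I = 28.97/1.964 = 14.75 rad/s².

α ≈ 14.8 rad/s², anticlockwise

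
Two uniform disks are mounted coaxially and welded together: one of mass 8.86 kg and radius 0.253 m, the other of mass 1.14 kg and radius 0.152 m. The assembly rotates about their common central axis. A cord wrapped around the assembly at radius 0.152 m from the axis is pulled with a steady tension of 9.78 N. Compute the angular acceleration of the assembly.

I = ½M₁R₁² + ½M₂R₂² = ½(8.86)(0.253)² + ½(1.14)(0.152)² = 0.2967 kg·m².
τ = F r = (9.78)(0.152) = 1.487 N·m.
α = τ/I = 1.487/0.2967 = 5.010 rad/s².

α ≈ 5.01 rad/s²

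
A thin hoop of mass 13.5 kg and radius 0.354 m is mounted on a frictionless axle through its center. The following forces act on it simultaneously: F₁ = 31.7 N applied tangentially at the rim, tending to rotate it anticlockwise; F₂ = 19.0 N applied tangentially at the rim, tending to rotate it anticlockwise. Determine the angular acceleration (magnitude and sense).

α ≈ 10.6 rad/s², anticlockwise

I = MR² = (13.5)(0.354)² = 1.692 kg·m².
Taking anticlockwise as positive: τ₁ = +(31.7)(0.354) = +11.22 N·m; τ₂ = +(19.0)(0.354) = +6.726 N·m.
Net torque τ = 17.95 N·m.
α = τ/I = 17.95/1.692 = 10.61 rad/s².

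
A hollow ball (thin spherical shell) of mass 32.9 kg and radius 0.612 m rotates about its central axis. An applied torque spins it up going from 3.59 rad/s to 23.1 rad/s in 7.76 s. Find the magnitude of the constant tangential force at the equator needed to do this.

F ≈ 33.7 N

I = (2/3)MR² = (2/3)(32.9)(0.612)² = 8.215 kg·m².
α = Δω/Δt = (23.1 − 3.59)/7.76 = 2.514 rad/s².
The required torque is τ = Iα = (8.215)(2.514) = 20.65 N·m.
A tangential force at the equator gives τ = FR, so F = τ/R = 20.65/0.612 = 33.75 N.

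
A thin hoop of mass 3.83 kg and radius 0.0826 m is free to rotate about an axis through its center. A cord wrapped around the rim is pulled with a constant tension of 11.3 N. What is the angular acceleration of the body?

I = MR² = (3.83)(0.0826)² = 0.02613 kg·m².
τ = F R = (11.3)(0.0826) = 0.9334 N·m.
Newton's second law for rotation, τ = Iα, gives α = τ/I = 0.9334/0.02613 = 35.72 rad/s².

α ≈ 35.7 rad/s²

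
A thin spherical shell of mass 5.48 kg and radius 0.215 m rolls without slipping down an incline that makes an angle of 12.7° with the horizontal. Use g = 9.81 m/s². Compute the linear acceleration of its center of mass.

a ≈ 1.29 m/s²

Translation along the incline: Mg sinθ − f = Ma.
Rotation about the center: fR = Iα with I = (2/3)MR². No-slip gives a = αR, so f = (I/R²)a = (2/3)M a.
Substituting: Mg sinθ = (1 + 0.6667)Ma, so a = g sinθ/(1 + 0.6667) = (9.81) sin 12.7° / 1.667 = 1.294 m/s².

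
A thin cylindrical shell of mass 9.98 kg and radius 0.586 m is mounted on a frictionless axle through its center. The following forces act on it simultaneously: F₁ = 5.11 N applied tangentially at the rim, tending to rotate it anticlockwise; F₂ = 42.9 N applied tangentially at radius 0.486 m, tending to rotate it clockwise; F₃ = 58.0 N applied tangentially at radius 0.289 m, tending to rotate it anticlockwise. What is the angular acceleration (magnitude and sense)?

α ≈ 0.319 rad/s², clockwise

I = MR² = (9.98)(0.586)² = 3.427 kg·m².
Taking anticlockwise as positive: τ₁ = +(5.11)(0.586) = +2.994 N·m; τ₂ = −(42.9)(0.486) = −20.85 N·m; τ₃ = +(58.0)(0.289) = +16.76 N·m.
Net torque τ = -1.093 N·m.
α = τ/I = -1.093/3.427 = -0.3189 rad/s².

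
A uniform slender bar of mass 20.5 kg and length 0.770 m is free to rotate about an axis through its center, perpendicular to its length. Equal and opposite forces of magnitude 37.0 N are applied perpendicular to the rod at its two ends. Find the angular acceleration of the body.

α ≈ 28.1 rad/s²

I = (1/12)ML² = (1/12)(20.5)(0.770)² = 1.013 kg·m².
The couple gives τ = F·(L/2) + F·(L/2) = F L = (37.0)(0.770) = 28.49 N·m.
Newton's second law for rotation, τ = Iα, gives α = τ/I = 28.49/1.013 = 28.13 rad/s².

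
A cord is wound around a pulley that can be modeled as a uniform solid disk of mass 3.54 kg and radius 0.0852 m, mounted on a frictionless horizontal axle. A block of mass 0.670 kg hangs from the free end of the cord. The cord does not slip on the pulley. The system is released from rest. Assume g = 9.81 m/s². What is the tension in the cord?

I = ½MR² = (1/2)(3.54)(0.0852)² = 0.01285 kg·m².
Block: mg − T = ma. Pulley: TR = Iα. No-slip: a = αR, so T = (I/R²)a = 1.770·a.
Then mg = (m + 1.770)a, so a = (0.670)(9.81)/(0.670 + 1.770) = 2.694 m/s².
T = 1.770·a = 4.768 N.

T ≈ 4.77 N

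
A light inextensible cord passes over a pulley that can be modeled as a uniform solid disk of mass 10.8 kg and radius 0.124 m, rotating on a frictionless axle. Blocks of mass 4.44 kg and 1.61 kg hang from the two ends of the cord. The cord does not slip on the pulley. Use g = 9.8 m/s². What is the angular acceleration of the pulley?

I = ½MR² = (1/2)(10.8)(0.124)² = 0.08303 kg·m².
Heavier block: m₁g − T₁ = m₁a. Lighter block: T₂ − m₂g = m₂a.
Pulley: (T₁ − T₂)R = Iα = I(a/R), so T₁ − T₂ = (I/R²)a = (1/2)M_p a = 5.400·a.
Adding the three: (m₁ − m₂)g = (m₁ + m₂ + 5.400)a, so a = (4.44 − 1.61)(9.8)/(4.44 + 1.61 + 5.400) = 2.422 m/s².
α = a/R = 2.422/0.124 = 19.53 rad/s².

α ≈ 19.5 rad/s²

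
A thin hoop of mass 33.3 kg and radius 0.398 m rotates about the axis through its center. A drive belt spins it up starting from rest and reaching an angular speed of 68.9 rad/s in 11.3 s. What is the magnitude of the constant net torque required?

I = MR² = (33.3)(0.398)² = 5.275 kg·m².
α = Δω/Δt = (68.9 − 0)/11.3 = 6.097 rad/s².
τ = Iα = (5.275)(6.097) = 32.16 N·m.

τ ≈ 32.2 N·m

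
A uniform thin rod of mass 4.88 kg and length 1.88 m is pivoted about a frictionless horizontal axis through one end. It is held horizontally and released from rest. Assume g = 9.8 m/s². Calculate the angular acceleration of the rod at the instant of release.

About the pivot, I = (1/3)ML² = (1/3)(4.88)(1.88)² = 5.749 kg·m².
The weight acts at the center, a distance L/2 = 0.9400 m from the pivot; τ = Mg(L/2) = 44.95 N·m.
α = τ/I = 44.95/5.749 = 7.819 rad/s².

α ≈ 7.82 rad/s²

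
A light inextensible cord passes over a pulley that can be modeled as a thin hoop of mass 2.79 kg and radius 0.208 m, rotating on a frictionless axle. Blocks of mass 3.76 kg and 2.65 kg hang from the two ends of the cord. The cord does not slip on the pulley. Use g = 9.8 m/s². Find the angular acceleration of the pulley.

I = MR² = (2.79)(0.208)² = 0.1207 kg·m².
Heavier block: m₁g − T₁ = m₁a. Lighter block: T₂ − m₂g = m₂a.
Pulley: (T₁ − T₂)R = Iα = I(a/R), so T₁ − T₂ = (I/R²)a = 1·M_p a = 2.790·a.
Adding the three: (m₁ − m₂)g = (m₁ + m₂ + 2.790)a, so a = (3.76 − 2.65)(9.8)/(3.76 + 2.65 + 2.790) = 1.182 m/s².
α = a/R = 1.182/0.208 = 5.685 rad/s².

α ≈ 5.68 rad/s²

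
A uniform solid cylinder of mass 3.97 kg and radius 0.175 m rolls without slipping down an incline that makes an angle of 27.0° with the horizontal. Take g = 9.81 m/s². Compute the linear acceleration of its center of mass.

a ≈ 2.97 m/s²

Translation along the incline: Mg sinθ − f = Ma.
Rotation about the center: fR = Iα with I = ½MR². No-slip gives a = αR, so f = (I/R²)a = (1/2)M a.
Substituting: Mg sinθ = (1 + 0.5000)Ma, so a = g sinθ/(1 + 0.5000) = (9.81) sin 27.0° / 1.500 = 2.969 m/s².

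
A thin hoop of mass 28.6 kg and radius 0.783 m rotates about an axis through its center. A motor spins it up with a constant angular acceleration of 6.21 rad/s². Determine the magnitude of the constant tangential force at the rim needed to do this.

F ≈ 139 N

I = MR² = (28.6)(0.783)² = 17.53 kg·m².
The required torque is τ = Iα = (17.53)(6.210) = 108.9 N·m.
A tangential force at the rim gives τ = FR, so F = τ/R = 108.9/0.783 = 139.1 N.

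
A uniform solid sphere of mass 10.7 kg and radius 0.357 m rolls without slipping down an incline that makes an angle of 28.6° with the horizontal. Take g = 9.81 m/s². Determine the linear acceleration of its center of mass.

Translation along the incline: Mg sinθ − f = Ma.
Rotation about the center: fR = Iα with I = (2/5)MR². No-slip gives a = αR, so f = (I/R²)a = (2/5)M a.
Substituting: Mg sinθ = (1 + 0.4000)Ma, so a = g sinθ/(1 + 0.4000) = (9.81) sin 28.6° / 1.400 = 3.354 m/s².

a ≈ 3.35 m/s²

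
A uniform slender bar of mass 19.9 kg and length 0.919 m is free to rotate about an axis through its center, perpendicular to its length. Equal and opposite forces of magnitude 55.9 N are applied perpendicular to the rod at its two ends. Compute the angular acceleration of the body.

α ≈ 36.7 rad/s²

I = (1/12)ML² = (1/12)(19.9)(0.919)² = 1.401 kg·m².
The couple gives τ = F·(L/2) + F·(L/2) = F L = (55.9)(0.919) = 51.37 N·m.
From τ = Iα: α = 51.37/1.401 = 36.68 rad/s².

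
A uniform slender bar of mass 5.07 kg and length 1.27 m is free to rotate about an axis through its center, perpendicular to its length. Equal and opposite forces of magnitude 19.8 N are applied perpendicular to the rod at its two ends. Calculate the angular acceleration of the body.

α ≈ 36.9 rad/s²

I = (1/12)ML² = (1/12)(5.07)(1.27)² = 0.6815 kg·m².
The couple gives τ = F·(L/2) + F·(L/2) = F L = (19.8)(1.27) = 25.15 N·m.
From τ = Iα: α = 25.15/0.6815 = 36.90 rad/s².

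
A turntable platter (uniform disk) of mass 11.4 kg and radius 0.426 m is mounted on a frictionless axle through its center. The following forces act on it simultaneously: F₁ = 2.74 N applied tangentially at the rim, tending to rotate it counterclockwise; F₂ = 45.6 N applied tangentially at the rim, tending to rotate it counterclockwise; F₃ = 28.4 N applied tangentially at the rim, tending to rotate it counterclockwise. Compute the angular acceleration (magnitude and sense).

I = ½MR² = (1/2)(11.4)(0.426)² = 1.034 kg·m².
Taking counterclockwise as positive: τ₁ = +(2.74)(0.426) = +1.167 N·m; τ₂ = +(45.6)(0.426) = +19.43 N·m; τ₃ = +(28.4)(0.426) = +12.10 N·m.
Net torque τ = 32.69 N·m.
α = τ/I = 32.69/1.034 = 31.60 rad/s².

α ≈ 31.6 rad/s², counterclockwise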